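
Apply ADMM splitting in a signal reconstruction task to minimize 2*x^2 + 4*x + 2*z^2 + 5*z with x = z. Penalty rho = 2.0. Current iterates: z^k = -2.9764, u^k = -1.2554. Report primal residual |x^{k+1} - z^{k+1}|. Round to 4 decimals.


ADMM iteration with rho = 2.0, z^k = -2.9764, u^k = -1.2554
Step 1: x-update.
Minimize 2*x^2 + 4*x + (2.0/2)*(x + 2.9764 - 1.2554)^2
FOC: (2*2 + 2.0)*x = -4 + 2.0*(-2.9764 + 1.2554)
x^{k+1} = -1.2403
Step 2: z-update.
Minimize 2*z^2 + 5*z + (2.0/2)*(-1.2403 - z - 1.2554)^2
FOC: (2*2 + 2.0)*z = -5 + 2.0*(-1.2403 - 1.2554)
z^{k+1} = -1.6652
Step 3: u-update.
u^{k+1} = -1.2554 - 1.2403 + 1.6652 = -0.8305
Step 4: Primal residual = |-1.2403 + 1.6652| = 0.4249


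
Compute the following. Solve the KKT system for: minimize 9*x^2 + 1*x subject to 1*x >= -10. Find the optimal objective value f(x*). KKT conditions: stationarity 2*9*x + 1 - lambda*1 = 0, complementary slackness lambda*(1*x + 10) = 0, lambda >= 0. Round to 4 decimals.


Step 1: Try lambda = 0 (constraint inactive).
Stationarity: 2*9*x + 1 = 0
x* = -1/(2*9) = -1/18 = -0.0556 (rounded; the exact value -1/18 is used below)
Check constraint: 1*-0.0556 = -0.0556 >= -10 -- satisfied.
Step 2: Compute optimal value.
f(x*) = 9*(-1/18)^2 + 1*(-1/18) = -0.0278


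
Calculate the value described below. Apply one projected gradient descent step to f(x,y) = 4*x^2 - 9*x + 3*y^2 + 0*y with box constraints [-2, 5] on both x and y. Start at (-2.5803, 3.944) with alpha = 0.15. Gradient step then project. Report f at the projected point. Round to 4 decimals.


Step 1: Compute gradient at (-2.5803, 3.944).
grad_x = 2*4*-2.5803 - 9 = -29.6424
grad_y = 2*3*3.944 + 0 = 23.664
Step 2: Gradient step.
x_raw = -2.5803 - 0.15*-29.6424 = 1.8661
y_raw = 3.944 - 0.15*23.664 = 0.3944
Step 3: Project onto [-2, 5].
x_proj = clip(1.8661) = 1.8661
y_proj = clip(0.3944) = 0.3944
Step 4: Evaluate f.
f(1.8661, 0.3944) = -2.3992


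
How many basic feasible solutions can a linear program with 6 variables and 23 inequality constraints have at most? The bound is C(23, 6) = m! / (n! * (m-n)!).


Each vertex corresponds to some choice of n active constraints out of m, so the number of vertices is at most C(m, n) = m! / (n!(m-n)!).
m = 23, n = 6
Numerator: 23 * 22 * 21 * 20 * 19 * 18
Denominator: 6! = 720
C(23, 6) = 100947


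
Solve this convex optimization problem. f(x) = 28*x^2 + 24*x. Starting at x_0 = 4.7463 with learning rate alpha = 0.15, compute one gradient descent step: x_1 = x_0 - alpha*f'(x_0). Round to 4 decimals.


We compute the gradient at x_0 and apply the update.
f'(x) = 56*x + 24
f'(4.7463) = 56*4.7463 + 24 = 289.7928
x_1 = 4.7463 - 0.15*289.7928 = -38.7226


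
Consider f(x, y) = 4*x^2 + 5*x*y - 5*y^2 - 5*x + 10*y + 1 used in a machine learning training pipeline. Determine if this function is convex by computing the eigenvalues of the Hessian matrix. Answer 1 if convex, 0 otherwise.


The Hessian of f(x,y) = 4*x^2 + 5*x*y - 5*y^2 - 5*x + 10*y + 1 is:
H = [[8, 5], [5, -10]]
Trace = 8 - 10 = -2
Determinant = 8*-10 - (5)^2 = -105
Discriminant = (-2)^2 - 4*-105 = 424.0
Eigenvalues: lambda_1 = -11.2956, lambda_2 = 9.2956
The function is not convex.

0


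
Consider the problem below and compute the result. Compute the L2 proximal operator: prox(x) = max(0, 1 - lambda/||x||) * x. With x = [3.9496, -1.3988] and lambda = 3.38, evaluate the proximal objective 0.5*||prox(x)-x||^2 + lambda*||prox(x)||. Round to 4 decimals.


Step 1: Compute ||x||.
||x|| = 4.19
Step 2: Compute scaling factor.
scale = max(0, 1 - 3.38/4.19) = 0.1933
Step 3: prox(x) = [0.7635, -0.2704]
||prox(x)|| = 0.81
Step 4: Proximal objective.
0.5*||prox-x||^2 = 5.7122
lambda*||prox|| = 2.7378
Total = 8.45


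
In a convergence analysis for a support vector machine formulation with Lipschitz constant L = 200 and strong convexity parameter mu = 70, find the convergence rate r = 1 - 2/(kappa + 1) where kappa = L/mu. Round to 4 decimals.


Step 1: Compute the condition number.
kappa = L/mu = 200/70 = 2.8571
Step 2: Compute the convergence rate.
r = 1 - 2/(kappa + 1) = 1 - 2*mu/(L + mu) = (L - mu)/(L + mu) = 130/270 = 0.4815


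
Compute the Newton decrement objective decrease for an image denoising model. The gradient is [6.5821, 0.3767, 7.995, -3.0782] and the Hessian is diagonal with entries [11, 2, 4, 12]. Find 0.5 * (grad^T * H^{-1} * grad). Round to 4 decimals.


Step 1: H is diagonal, so H^(-1) * g = [0.5984, 0.1884, 1.9988, -0.2565].
Step 2: g^T H^(-1) g = sum_i g_i^2 / H_ii
  = (6.5821)^2/11 + (0.3767)^2/2 + (7.995)^2/4 + (-3.0782)^2/12
  = 3.9385 + 0.071 + 15.98 + 0.7896 = 20.7791
Step 3: Objective decrease = 0.5 * g^T H^(-1) g = 10.3896


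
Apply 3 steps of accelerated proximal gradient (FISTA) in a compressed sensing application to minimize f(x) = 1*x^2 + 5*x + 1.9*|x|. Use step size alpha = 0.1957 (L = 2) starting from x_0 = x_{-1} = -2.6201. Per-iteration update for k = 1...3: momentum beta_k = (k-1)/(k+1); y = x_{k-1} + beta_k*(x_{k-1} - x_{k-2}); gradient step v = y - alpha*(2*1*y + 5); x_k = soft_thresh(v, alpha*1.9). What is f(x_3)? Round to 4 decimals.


FISTA on f(x) = 1*x^2 + 5*x + 1.9*|x|
L = 2, alpha = 0.1957
Iteration 1: beta = 0.0, y = -2.6201 + 0.0*(-2.6201 + 2.6201) = -2.6201
  grad(y) = -0.2402, v = y - alpha*grad = -2.5731
  prox(v) = soft_thresh(-2.5731, 0.3718) = -2.2013
Iteration 2: beta = 0.3333, y = -2.2013 + 0.3333*(-2.2013 + 2.6201) = -2.0617
  grad(y) = 0.8767, v = y - alpha*grad = -2.2332
  prox(v) = soft_thresh(-2.2332, 0.3718) = -1.8614
Iteration 3: beta = 0.5, y = -1.8614 + 0.5*(-1.8614 + 2.2013) = -1.6915
  grad(y) = 1.6171, v = y - alpha*grad = -2.0079
  prox(v) = soft_thresh(-2.0079, 0.3718) = -1.6361
f(x_3) = 1*(-1.6361)^2 + 5*(-1.6361) + 1.9*|-1.6361| = -2.3951


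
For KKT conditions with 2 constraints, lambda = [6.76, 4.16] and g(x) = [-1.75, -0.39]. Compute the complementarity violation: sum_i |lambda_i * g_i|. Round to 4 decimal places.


KKT complementary slackness check:
lambda_1 * g_1 = 6.76 * -1.75 = -11.83
lambda_2 * g_2 = 4.16 * -0.39 = -1.6224
Total violation = 11.83 + 1.6224 = 13.4524


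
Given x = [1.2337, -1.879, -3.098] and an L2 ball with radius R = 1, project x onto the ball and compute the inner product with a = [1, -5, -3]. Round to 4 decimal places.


Step 1: Compute ||x|| (intermediates to 6 decimals).
||x|| = sqrt(1.2337^2 + (-1.879)^2 + (-3.098)^2) = 3.827566
Step 2: Project.
Since ||x|| > R, scale = R/||x|| = 1/3.827566 = 0.261263, proj(x) = scale * x
proj(x) = [0.32232, -0.490913, -0.809393]
Step 3: Dot product.
a^T * proj(x) = 1*0.32232 - 5*(-0.490913) - 3*(-0.809393) = 5.2051


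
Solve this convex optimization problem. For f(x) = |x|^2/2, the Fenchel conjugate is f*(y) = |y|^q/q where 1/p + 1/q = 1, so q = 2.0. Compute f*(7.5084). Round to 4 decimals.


The conjugate exponent q satisfies 1/p + 1/q = 1.
p = 2, so q = 2/(2 - 1) = 2.0
|y|^q = 7.5084^2.0 = 56.3761
f*(7.5084) = 56.3761 / 2.0 = 28.188


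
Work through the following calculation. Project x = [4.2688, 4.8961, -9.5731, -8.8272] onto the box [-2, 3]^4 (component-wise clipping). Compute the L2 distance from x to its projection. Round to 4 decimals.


Project each component onto [-2, 3].
clip(4.2688) = 3.0, clip(4.8961) = 3.0, clip(-9.5731) = -2.0, clip(-8.8272) = -2.0
Projection = [3.0, 3.0, -2.0, -2.0]
Squared diffs: [1.6099, 3.5952, 57.3518, 46.6107]
Distance = sqrt(109.1676) = 10.4483


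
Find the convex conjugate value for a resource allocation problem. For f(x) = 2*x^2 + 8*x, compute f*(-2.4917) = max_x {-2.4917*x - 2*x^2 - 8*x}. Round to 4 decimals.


f*(y) = sup_x {y*x - a*x^2 - b*x} = sup_x {(y-b)*x - a*x^2}
FOC: (y - b) - 2a*x = 0 => x* = (y - b)/(2a)
x* = (-2.4917 - 8)/(2*2) = -2.6229
f*(-2.4917) = (y-b)^2/(4a) = (-2.4917 - 8)^2/(4*2)
= 110.0758/8 = 13.7595


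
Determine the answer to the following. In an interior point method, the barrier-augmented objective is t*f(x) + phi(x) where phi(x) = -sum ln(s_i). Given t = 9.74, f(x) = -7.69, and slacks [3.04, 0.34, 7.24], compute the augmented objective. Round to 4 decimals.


Step 1: Compute log-barrier.
ln values: [1.1119, -1.0788, 1.9796]
phi = -(1.1119 - 1.0788 + 1.9796) = -2.0127
Step 2: Compute augmented objective.
t*f(x) = 9.74*-7.69 = -74.9006
Total = -74.9006 - 2.0127 = -76.9133


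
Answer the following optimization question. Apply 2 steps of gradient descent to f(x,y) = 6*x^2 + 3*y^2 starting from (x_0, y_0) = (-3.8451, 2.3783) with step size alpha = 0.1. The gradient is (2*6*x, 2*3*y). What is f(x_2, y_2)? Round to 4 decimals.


Gradient descent on f(x,y) = 6*x^2 + 3*y^2.
Starting point: (-3.8451, 2.3783), alpha = 0.1
Step 1: grad_x = 2*6*-3.8451 = -46.1412, grad_y = 2*3*2.3783 = 14.2698
  x_1 = -3.8451 - 0.1*-46.1412 = 0.769
  y_1 = 2.3783 - 0.1*14.2698 = 0.9513
Step 2: grad_x = 2*6*0.769 = 9.2282, grad_y = 2*3*0.9513 = 5.7079
  x_2 = 0.769 - 0.1*9.2282 = -0.1538
  y_2 = 0.9513 - 0.1*5.7079 = 0.3805
f(-0.1538, 0.3805) = 6*(-0.1538)^2 + 3*0.3805^2 = 0.5763


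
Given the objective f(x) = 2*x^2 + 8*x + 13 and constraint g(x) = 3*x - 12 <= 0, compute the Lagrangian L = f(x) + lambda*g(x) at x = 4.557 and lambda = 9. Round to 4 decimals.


Step 1: Evaluate f(x).
f(4.557) = 2*4.557^2 + 8*4.557 + 13 = 90.9885
Step 2: Evaluate g(x).
g(4.557) = 3*4.557 - 12 = 1.671
Step 3: Compute Lagrangian.
L = 90.9885 + 9*1.671 = 106.0275


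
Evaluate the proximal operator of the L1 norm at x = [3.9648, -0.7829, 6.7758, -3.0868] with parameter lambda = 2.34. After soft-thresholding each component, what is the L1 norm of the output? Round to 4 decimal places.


Soft-thresholding with lambda = 2.34:
prox(3.9648) = sign(3.9648)*max(|3.9648| - 2.34, 0) = 1.6248
prox(-0.7829) = sign(-0.7829)*max(|-0.7829| - 2.34, 0) = 0.0
prox(6.7758) = sign(6.7758)*max(|6.7758| - 2.34, 0) = 4.4358
prox(-3.0868) = sign(-3.0868)*max(|-3.0868| - 2.34, 0) = -0.7468
prox(x) = [1.6248, 0.0, 4.4358, -0.7468]
||prox(x)||_1 = 1.6248 + 0.0 + 4.4358 + 0.7468 = 6.8074


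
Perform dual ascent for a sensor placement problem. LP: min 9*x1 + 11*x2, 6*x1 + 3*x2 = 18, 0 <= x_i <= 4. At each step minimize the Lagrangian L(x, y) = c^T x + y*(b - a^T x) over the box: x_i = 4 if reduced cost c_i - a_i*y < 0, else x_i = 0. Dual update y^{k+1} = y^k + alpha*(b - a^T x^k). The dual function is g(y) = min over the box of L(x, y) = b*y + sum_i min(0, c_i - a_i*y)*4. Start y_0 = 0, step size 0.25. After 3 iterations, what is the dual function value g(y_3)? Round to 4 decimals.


Dual ascent for LP: min 9*x1 + 11*x2, 6*x1 + 3*x2 = 18, 0 <= x_i <= 4
Step 1: y^k = 0.0, reduced costs: (9.0, 11.0)
  x^k = (0.0, 0.0), subgradient = b - a^T x = 18.0
  y^{k+1} = 0.0 + 0.25*18.0 = 4.5
Step 2: y^k = 4.5, reduced costs: (-18.0, -2.5)
  x^k = (4.0, 4.0), subgradient = b - a^T x = -18.0
  y^{k+1} = 4.5 + 0.25*-18.0 = 0.0
Step 3: y^k = 0.0, reduced costs: (9.0, 11.0)
  x^k = (0.0, 0.0), subgradient = b - a^T x = 18.0
  y^{k+1} = 0.0 + 0.25*18.0 = 4.5
Dual objective at y_3 = 4.5: reduced costs (-18.0, -2.5), box minimizer x = (4.0, 4.0)
g(y_3) = b*y + (c1 - a1*y)*x1 + (c2 - a2*y)*x2 = 18*4.5 + (-18.0)*4.0 + (-2.5)*4.0 = 81.0 - 72.0 - 10.0 = -1.0


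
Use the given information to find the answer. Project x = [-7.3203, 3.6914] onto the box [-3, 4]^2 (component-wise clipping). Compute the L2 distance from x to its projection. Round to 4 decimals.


Project each component onto [-3, 4].
clip(-7.3203) = -3.0, clip(3.6914) = 3.6914
Projection = [-3.0, 3.6914]
Squared diffs: [18.665, 0.0]
Distance = sqrt(18.665) = 4.3203


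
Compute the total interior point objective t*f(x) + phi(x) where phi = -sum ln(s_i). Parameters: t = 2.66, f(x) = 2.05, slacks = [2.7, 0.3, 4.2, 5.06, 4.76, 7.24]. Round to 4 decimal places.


Step 1: Compute log-barrier.
ln values: [0.9933, -1.204, 1.4351, 1.6214, 1.5602, 1.9796]
phi = -(0.9933 - 1.204 + 1.4351 + 1.6214 + 1.5602 + 1.9796) = -6.3856
Step 2: Compute augmented objective.
t*f(x) = 2.66*2.05 = 5.453
Total = 5.453 - 6.3856 = -0.9326


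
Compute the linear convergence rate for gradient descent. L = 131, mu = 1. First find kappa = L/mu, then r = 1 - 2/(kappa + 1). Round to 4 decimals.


Step 1: Compute the condition number.
kappa = L/mu = 131/1 = 131.0
Step 2: Compute the convergence rate.
r = 1 - 2/(kappa + 1) = 1 - 2*mu/(L + mu) = (L - mu)/(L + mu) = 130/132 = 0.9848


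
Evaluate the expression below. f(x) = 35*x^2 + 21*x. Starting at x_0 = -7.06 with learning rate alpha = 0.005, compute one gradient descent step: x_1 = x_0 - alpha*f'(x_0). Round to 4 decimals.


We compute the gradient at x_0 and apply the update.
f'(x) = 70*x + 21
f'(-7.06) = 70*-7.06 + 21 = -473.2
x_1 = -7.06 - 0.005*-473.2 = -4.694


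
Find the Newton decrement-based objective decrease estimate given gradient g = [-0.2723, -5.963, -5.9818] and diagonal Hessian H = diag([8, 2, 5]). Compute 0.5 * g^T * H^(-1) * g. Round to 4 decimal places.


Step 1: H is diagonal, so H^(-1) * g = [-0.034, -2.9815, -1.1964].
Step 2: g^T H^(-1) g = sum_i g_i^2 / H_ii
  = (-0.2723)^2/8 + (-5.963)^2/2 + (-5.9818)^2/5
  = 0.0093 + 17.7787 + 7.1564 = 24.9443
Step 3: Objective decrease = 0.5 * g^T H^(-1) g = 12.4722


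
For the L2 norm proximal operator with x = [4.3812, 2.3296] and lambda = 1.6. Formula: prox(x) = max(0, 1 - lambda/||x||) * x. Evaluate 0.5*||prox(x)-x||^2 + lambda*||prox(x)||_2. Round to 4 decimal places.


Step 1: Compute ||x||.
||x|| = 4.9621
Step 2: Compute scaling factor.
scale = max(0, 1 - 1.6/4.9621) = 0.6776
Step 3: prox(x) = [2.9685, 1.5784]
||prox(x)|| = 3.3621
Step 4: Proximal objective.
0.5*||prox-x||^2 = 1.28
lambda*||prox|| = 5.3794
Total = 6.6593


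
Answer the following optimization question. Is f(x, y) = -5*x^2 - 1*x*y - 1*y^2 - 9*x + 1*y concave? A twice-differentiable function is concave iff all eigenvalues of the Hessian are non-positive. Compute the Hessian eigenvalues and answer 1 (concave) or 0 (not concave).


The Hessian of f(x,y) = -5*x^2 - 1*x*y - 1*y^2 - 9*x + 1*y is:
H = [[-10, -1], [-1, -2]]
Trace = -10 - 2 = -12
Determinant = -10*-2 - (-1)^2 = 19
Discriminant = (-12)^2 - 4*19 = 68.0
Eigenvalues: lambda_1 = -10.1231, lambda_2 = -1.8769
The function is concave.

1


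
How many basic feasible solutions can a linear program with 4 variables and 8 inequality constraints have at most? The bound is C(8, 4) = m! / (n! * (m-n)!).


Each vertex corresponds to some choice of n active constraints out of m, so the number of vertices is at most C(m, n) = m! / (n!(m-n)!).
m = 8, n = 4
Numerator: 8 * 7 * 6 * 5
Denominator: 4! = 24
C(8, 4) = 70


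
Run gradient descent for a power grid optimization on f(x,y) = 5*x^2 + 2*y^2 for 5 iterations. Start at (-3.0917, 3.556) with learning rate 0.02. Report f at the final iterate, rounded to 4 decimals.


Gradient descent on f(x,y) = 5*x^2 + 2*y^2.
Starting point: (-3.0917, 3.556), alpha = 0.02
Step 1: grad_x = 2*5*-3.0917 = -30.917, grad_y = 2*2*3.556 = 14.224
  x_1 = -3.0917 - 0.02*-30.917 = -2.4734
  y_1 = 3.556 - 0.02*14.224 = 3.2715
Step 2: grad_x = 2*5*-2.4734 = -24.7336, grad_y = 2*2*3.2715 = 13.0861
  x_2 = -2.4734 - 0.02*-24.7336 = -1.9787
  y_2 = 3.2715 - 0.02*13.0861 = 3.0098
Step 3: grad_x = 2*5*-1.9787 = -19.7869, grad_y = 2*2*3.0098 = 12.0392
  x_3 = -1.9787 - 0.02*-19.7869 = -1.583
  y_3 = 3.0098 - 0.02*12.0392 = 2.769
Step 4: grad_x = 2*5*-1.583 = -15.8295, grad_y = 2*2*2.769 = 11.0761
  x_4 = -1.583 - 0.02*-15.8295 = -1.2664
  y_4 = 2.769 - 0.02*11.0761 = 2.5475
Step 5: grad_x = 2*5*-1.2664 = -12.6636, grad_y = 2*2*2.5475 = 10.19
  x_5 = -1.2664 - 0.02*-12.6636 = -1.0131
  y_5 = 2.5475 - 0.02*10.19 = 2.3437
f(-1.0131, 2.3437) = 5*(-1.0131)^2 + 2*2.3437^2 = 16.1175


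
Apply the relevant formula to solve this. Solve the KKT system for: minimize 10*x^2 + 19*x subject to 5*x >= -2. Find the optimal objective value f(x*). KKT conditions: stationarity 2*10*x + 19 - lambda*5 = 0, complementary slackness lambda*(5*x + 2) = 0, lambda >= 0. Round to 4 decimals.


Step 1: Try lambda = 0 (constraint inactive).
x_unc = -19/(2*10) = -0.95
Check: 5*-0.95 = -4.75 < -2 -- violated!
Step 2: Constraint must be active: 5*x = -2
x* = -2/5 = -0.4
lambda = (2*10*(-0.4) + 19)/5 = 2.2
Step 3: Compute optimal value.
f(x*) = 10*(-0.4)^2 + 19*(-0.4) = -6.0


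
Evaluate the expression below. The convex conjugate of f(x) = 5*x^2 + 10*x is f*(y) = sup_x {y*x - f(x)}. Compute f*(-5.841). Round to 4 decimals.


f*(y) = sup_x {y*x - a*x^2 - b*x} = sup_x {(y-b)*x - a*x^2}
FOC: (y - b) - 2a*x = 0 => x* = (y - b)/(2a)
x* = (-5.841 - 10)/(2*5) = -1.5841
f*(-5.841) = (y-b)^2/(4a) = (-5.841 - 10)^2/(4*5)
= 250.9373/20 = 12.5469


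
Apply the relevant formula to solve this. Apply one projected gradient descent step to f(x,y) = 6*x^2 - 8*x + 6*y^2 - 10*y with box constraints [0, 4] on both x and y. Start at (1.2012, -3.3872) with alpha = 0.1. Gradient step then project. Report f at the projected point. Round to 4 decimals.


Step 1: Compute gradient at (1.2012, -3.3872).
grad_x = 2*6*1.2012 - 8 = 6.4144
grad_y = 2*6*-3.3872 - 10 = -50.6464
Step 2: Gradient step.
x_raw = 1.2012 - 0.1*6.4144 = 0.5598
y_raw = -3.3872 - 0.1*-50.6464 = 1.6774
Step 3: Project onto [0, 4].
x_proj = clip(0.5598) = 0.5598
y_proj = clip(1.6774) = 1.6774
Step 4: Evaluate f.
f(0.5598, 1.6774) = -2.4897


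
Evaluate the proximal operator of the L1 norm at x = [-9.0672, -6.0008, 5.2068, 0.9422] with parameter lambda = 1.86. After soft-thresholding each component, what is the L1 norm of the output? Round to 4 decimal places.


Soft-thresholding with lambda = 1.86:
prox(-9.0672) = sign(-9.0672)*max(|-9.0672| - 1.86, 0) = -7.2072
prox(-6.0008) = sign(-6.0008)*max(|-6.0008| - 1.86, 0) = -4.1408
prox(5.2068) = sign(5.2068)*max(|5.2068| - 1.86, 0) = 3.3468
prox(0.9422) = sign(0.9422)*max(|0.9422| - 1.86, 0) = 0.0
prox(x) = [-7.2072, -4.1408, 3.3468, 0.0]
||prox(x)||_1 = 7.2072 + 4.1408 + 3.3468 + 0.0 = 14.6948


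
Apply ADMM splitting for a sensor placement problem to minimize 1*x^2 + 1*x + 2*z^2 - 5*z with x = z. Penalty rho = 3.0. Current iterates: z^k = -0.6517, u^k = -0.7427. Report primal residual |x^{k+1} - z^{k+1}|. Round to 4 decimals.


ADMM iteration with rho = 3.0, z^k = -0.6517, u^k = -0.7427
Step 1: x-update.
Minimize 1*x^2 + 1*x + (3.0/2)*(x + 0.6517 - 0.7427)^2
FOC: (2*1 + 3.0)*x = -1 + 3.0*(-0.6517 + 0.7427)
x^{k+1} = -0.1454
Step 2: z-update.
Minimize 2*z^2 - 5*z + (3.0/2)*(-0.1454 - z - 0.7427)^2
FOC: (2*2 + 3.0)*z = 5 + 3.0*(-0.1454 - 0.7427)
z^{k+1} = 0.3337
Step 3: u-update.
u^{k+1} = -0.7427 - 0.1454 - 0.3337 = -1.2218
Step 4: Primal residual = |-0.1454 - 0.3337| = 0.4791


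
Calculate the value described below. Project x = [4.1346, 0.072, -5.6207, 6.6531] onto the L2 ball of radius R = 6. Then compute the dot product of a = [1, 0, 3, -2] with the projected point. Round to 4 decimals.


Step 1: Compute ||x|| (intermediates to 6 decimals).
||x|| = sqrt(4.1346^2 + 0.072^2 + (-5.6207)^2 + 6.6531^2) = 9.641375
Step 2: Project.
Since ||x|| > R, scale = R/||x|| = 6/9.641375 = 0.622318, proj(x) = scale * x
proj(x) = [2.573036, 0.044807, -3.497863, 4.140344]
Step 3: Dot product.
a^T * proj(x) = 1*2.573036 + 0*0.044807 + 3*(-3.497863) - 2*4.140344 = -16.2012


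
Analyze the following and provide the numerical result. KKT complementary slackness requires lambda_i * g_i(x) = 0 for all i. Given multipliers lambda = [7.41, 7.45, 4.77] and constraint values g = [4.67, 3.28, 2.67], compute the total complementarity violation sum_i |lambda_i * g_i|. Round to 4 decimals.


KKT complementary slackness check:
lambda_1 * g_1 = 7.41 * 4.67 = 34.6047
lambda_2 * g_2 = 7.45 * 3.28 = 24.436
lambda_3 * g_3 = 4.77 * 2.67 = 12.7359
Total violation = 34.6047 + 24.436 + 12.7359 = 71.7766


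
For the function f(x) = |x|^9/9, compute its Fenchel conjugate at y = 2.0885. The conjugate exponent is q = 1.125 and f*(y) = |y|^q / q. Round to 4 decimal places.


The conjugate exponent q satisfies 1/p + 1/q = 1.
p = 9, so q = 9/(9 - 1) = 1.125
|y|^q = 2.0885^1.125 = 2.2899
f*(2.0885) = 2.2899 / 1.125 = 2.0355


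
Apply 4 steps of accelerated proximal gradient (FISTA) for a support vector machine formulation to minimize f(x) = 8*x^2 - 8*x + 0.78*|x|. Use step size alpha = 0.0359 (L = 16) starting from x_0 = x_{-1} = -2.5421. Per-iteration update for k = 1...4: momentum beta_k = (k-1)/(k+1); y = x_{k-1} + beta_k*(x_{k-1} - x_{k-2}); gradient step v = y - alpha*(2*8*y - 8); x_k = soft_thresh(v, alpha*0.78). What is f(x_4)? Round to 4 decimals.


FISTA on f(x) = 8*x^2 - 8*x + 0.78*|x|
L = 16, alpha = 0.0359
Iteration 1: beta = 0.0, y = -2.5421 + 0.0*(-2.5421 + 2.5421) = -2.5421
  grad(y) = -48.6736, v = y - alpha*grad = -0.7947
  prox(v) = soft_thresh(-0.7947, 0.028) = -0.7667
Iteration 2: beta = 0.3333, y = -0.7667 + 0.3333*(-0.7667 + 2.5421) = -0.1749
  grad(y) = -10.7987, v = y - alpha*grad = 0.2128
  prox(v) = soft_thresh(0.2128, 0.028) = 0.1848
Iteration 3: beta = 0.5, y = 0.1848 + 0.5*(0.1848 + 0.7667) = 0.6605
  grad(y) = 2.5678, v = y - alpha*grad = 0.5683
  prox(v) = soft_thresh(0.5683, 0.028) = 0.5403
Iteration 4: beta = 0.6, y = 0.5403 + 0.6*(0.5403 - 0.1848) = 0.7536
  grad(y) = 4.0581, v = y - alpha*grad = 0.6079
  prox(v) = soft_thresh(0.6079, 0.028) = 0.5799
f(x_4) = 8*0.5799^2 - 8*0.5799 + 0.78*|0.5799| = -1.4965


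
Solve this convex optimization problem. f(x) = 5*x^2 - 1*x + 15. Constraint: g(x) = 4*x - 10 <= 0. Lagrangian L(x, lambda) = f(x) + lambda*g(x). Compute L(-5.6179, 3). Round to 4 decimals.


Step 1: Evaluate f(x).
f(-5.6179) = 5*(-5.6179)^2 - 1*(-5.6179) + 15 = 178.4219
Step 2: Evaluate g(x).
g(-5.6179) = 4*-5.6179 - 10 = -32.4716
Step 3: Compute Lagrangian.
L = 178.4219 + 3*-32.4716 = 81.0071


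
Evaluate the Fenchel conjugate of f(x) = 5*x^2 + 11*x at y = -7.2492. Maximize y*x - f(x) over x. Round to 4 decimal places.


f*(y) = sup_x {y*x - a*x^2 - b*x} = sup_x {(y-b)*x - a*x^2}
FOC: (y - b) - 2a*x = 0 => x* = (y - b)/(2a)
x* = (-7.2492 - 11)/(2*5) = -1.8249
f*(-7.2492) = (y-b)^2/(4a) = (-7.2492 - 11)^2/(4*5)
= 333.0333/20 = 16.6517


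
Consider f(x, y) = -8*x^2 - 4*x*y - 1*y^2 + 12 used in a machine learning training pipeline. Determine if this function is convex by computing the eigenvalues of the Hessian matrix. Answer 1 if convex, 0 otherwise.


The Hessian of f(x,y) = -8*x^2 - 4*x*y - 1*y^2 + 12 is:
H = [[-16, -4], [-4, -2]]
Trace = -16 - 2 = -18
Determinant = -16*-2 - (-4)^2 = 16
Discriminant = (-18)^2 - 4*16 = 260.0
Eigenvalues: lambda_1 = -17.0623, lambda_2 = -0.9377
The function is not convex.

0


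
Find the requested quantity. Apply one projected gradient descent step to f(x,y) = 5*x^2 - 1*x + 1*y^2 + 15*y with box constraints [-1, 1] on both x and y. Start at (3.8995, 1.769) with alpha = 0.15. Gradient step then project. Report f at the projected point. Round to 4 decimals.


Step 1: Compute gradient at (3.8995, 1.769).
grad_x = 2*5*3.8995 - 1 = 37.995
grad_y = 2*1*1.769 + 15 = 18.538
Step 2: Gradient step.
x_raw = 3.8995 - 0.15*37.995 = -1.7998
y_raw = 1.769 - 0.15*18.538 = -1.0117
Step 3: Project onto [-1, 1].
x_proj = clip(-1.7998) = -1.0
y_proj = clip(-1.0117) = -1.0
Step 4: Evaluate f.
f(-1.0, -1.0) = -8.0


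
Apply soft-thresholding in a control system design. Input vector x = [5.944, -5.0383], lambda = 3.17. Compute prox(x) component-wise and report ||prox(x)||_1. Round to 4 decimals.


Soft-thresholding with lambda = 3.17:
prox(5.944) = sign(5.944)*max(|5.944| - 3.17, 0) = 2.774
prox(-5.0383) = sign(-5.0383)*max(|-5.0383| - 3.17, 0) = -1.8683
prox(x) = [2.774, -1.8683]
||prox(x)||_1 = 2.774 + 1.8683 = 4.6423


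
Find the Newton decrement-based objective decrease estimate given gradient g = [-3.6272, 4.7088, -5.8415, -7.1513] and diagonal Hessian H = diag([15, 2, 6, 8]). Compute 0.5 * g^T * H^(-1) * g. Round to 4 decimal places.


Step 1: H is diagonal, so H^(-1) * g = [-0.2418, 2.3544, -0.9736, -0.8939].
Step 2: g^T H^(-1) g = sum_i g_i^2 / H_ii
  = (-3.6272)^2/15 + (4.7088)^2/2 + (-5.8415)^2/6 + (-7.1513)^2/8
  = 0.8771 + 11.0864 + 5.6872 + 6.3926 = 24.0433
Step 3: Objective decrease = 0.5 * g^T H^(-1) g = 12.0217


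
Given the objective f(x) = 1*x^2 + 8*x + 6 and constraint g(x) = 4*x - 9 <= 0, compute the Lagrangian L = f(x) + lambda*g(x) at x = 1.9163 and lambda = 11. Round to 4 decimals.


Step 1: Evaluate f(x).
f(1.9163) = 1*1.9163^2 + 8*1.9163 + 6 = 25.0026
Step 2: Evaluate g(x).
g(1.9163) = 4*1.9163 - 9 = -1.3348
Step 3: Compute Lagrangian.
L = 25.0026 + 11*-1.3348 = 10.3198


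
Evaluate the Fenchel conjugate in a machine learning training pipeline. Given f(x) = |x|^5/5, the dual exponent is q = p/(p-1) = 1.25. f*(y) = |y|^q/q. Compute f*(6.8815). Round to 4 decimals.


The conjugate exponent q satisfies 1/p + 1/q = 1.
p = 5, so q = 5/(5 - 1) = 1.25
|y|^q = 6.8815^1.25 = 11.1456
f*(6.8815) = 11.1456 / 1.25 = 8.9165


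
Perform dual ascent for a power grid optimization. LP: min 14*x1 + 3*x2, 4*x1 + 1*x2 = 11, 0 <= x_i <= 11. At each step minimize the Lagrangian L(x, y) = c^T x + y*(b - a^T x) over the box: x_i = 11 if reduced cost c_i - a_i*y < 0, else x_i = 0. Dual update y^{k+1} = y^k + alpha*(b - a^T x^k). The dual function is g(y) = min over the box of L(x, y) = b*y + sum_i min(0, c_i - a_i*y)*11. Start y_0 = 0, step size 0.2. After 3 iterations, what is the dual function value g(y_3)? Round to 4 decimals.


Dual ascent for LP: min 14*x1 + 3*x2, 4*x1 + 1*x2 = 11, 0 <= x_i <= 11
Step 1: y^k = 0.0, reduced costs: (14.0, 3.0)
  x^k = (0.0, 0.0), subgradient = b - a^T x = 11.0
  y^{k+1} = 0.0 + 0.2*11.0 = 2.2
Step 2: y^k = 2.2, reduced costs: (5.2, 0.8)
  x^k = (0.0, 0.0), subgradient = b - a^T x = 11.0
  y^{k+1} = 2.2 + 0.2*11.0 = 4.4
Step 3: y^k = 4.4, reduced costs: (-3.6, -1.4)
  x^k = (11.0, 11.0), subgradient = b - a^T x = -44.0
  y^{k+1} = 4.4 + 0.2*-44.0 = -4.4
Dual objective at y_3 = -4.4: reduced costs (31.6, 7.4), box minimizer x = (0.0, 0.0)
g(y_3) = b*y + (c1 - a1*y)*x1 + (c2 - a2*y)*x2 = 11*(-4.4) + 31.6*0.0 + 7.4*0.0 = -48.4 + 0.0 + 0.0 = -48.4


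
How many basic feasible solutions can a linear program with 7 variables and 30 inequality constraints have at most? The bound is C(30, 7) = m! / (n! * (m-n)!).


Each vertex corresponds to some choice of n active constraints out of m, so the number of vertices is at most C(m, n) = m! / (n!(m-n)!).
m = 30, n = 7
Numerator: 30 * 29 * 28 * 27 * 26 * 25 * 24
Denominator: 7! = 5040
C(30, 7) = 2035800


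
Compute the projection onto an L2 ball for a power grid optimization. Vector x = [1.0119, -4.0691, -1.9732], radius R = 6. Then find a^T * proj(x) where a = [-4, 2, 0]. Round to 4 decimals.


Step 1: Compute ||x|| (intermediates to 6 decimals).
||x|| = sqrt(1.0119^2 + (-4.0691)^2 + (-1.9732)^2) = 4.634116
Step 2: Project.
Since ||x|| <= R, proj = x (no scaling needed).
proj(x) = [1.0119, -4.0691, -1.9732]
Step 3: Dot product.
a^T * proj(x) = -4*1.0119 + 2*(-4.0691) + 0*(-1.9732) = -12.1858


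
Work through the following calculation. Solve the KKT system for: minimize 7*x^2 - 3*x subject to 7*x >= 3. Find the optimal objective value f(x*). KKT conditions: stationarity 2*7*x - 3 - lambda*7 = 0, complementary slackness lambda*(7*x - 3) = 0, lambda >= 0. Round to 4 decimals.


Step 1: Try lambda = 0 (constraint inactive).
x_unc = 3/(2*7) = 0.2143
Check: 7*0.2143 = 1.5001 < 3 -- violated!
Step 2: Constraint must be active: 7*x = 3
x* = 3/7 = 0.4286 (rounded; the exact value 3/7 is used below)
lambda = (2*7*(3/7) - 3)/7 = 0.4286
Step 3: Compute optimal value.
f(x*) = 7*(3/7)^2 - 3*(3/7) = 0.0


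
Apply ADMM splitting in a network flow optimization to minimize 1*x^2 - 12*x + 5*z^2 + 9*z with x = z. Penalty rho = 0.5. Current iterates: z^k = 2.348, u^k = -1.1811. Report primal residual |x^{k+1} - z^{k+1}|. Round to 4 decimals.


ADMM iteration with rho = 0.5, z^k = 2.348, u^k = -1.1811
Step 1: x-update.
Minimize 1*x^2 - 12*x + (0.5/2)*(x - 2.348 - 1.1811)^2
FOC: (2*1 + 0.5)*x = 12 + 0.5*(2.348 + 1.1811)
x^{k+1} = 5.5058
Step 2: z-update.
Minimize 5*z^2 + 9*z + (0.5/2)*(5.5058 - z - 1.1811)^2
FOC: (2*5 + 0.5)*z = -9 + 0.5*(5.5058 - 1.1811)
z^{k+1} = -0.6512
Step 3: u-update.
u^{k+1} = -1.1811 + 5.5058 + 0.6512 = 4.9759
Step 4: Primal residual = |5.5058 + 0.6512| = 6.157


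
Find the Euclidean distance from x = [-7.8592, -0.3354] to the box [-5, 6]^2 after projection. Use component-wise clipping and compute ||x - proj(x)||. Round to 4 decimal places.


Project each component onto [-5, 6].
clip(-7.8592) = -5.0, clip(-0.3354) = -0.3354
Projection = [-5.0, -0.3354]
Squared diffs: [8.175, 0.0]
Distance = sqrt(8.175) = 2.8592


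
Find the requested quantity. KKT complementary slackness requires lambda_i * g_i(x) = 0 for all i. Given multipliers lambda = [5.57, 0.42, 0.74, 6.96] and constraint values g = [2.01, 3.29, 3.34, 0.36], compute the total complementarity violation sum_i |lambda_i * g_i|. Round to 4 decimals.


KKT complementary slackness check:
lambda_1 * g_1 = 5.57 * 2.01 = 11.1957
lambda_2 * g_2 = 0.42 * 3.29 = 1.3818
lambda_3 * g_3 = 0.74 * 3.34 = 2.4716
lambda_4 * g_4 = 6.96 * 0.36 = 2.5056
Total violation = 11.1957 + 1.3818 + 2.4716 + 2.5056 = 17.5547


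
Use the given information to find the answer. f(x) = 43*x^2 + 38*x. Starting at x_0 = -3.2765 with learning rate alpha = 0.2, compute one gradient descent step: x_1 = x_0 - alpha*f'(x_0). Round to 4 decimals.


We compute the gradient at x_0 and apply the update.
f'(x) = 86*x + 38
f'(-3.2765) = 86*-3.2765 + 38 = -243.779
x_1 = -3.2765 - 0.2*-243.779 = 45.4793


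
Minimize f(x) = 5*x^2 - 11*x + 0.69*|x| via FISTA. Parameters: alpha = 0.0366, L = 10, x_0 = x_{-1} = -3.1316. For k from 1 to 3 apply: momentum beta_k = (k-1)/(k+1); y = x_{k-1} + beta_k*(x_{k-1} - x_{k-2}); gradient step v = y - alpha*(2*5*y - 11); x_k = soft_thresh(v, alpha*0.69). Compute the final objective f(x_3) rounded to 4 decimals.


FISTA on f(x) = 5*x^2 - 11*x + 0.69*|x|
L = 10, alpha = 0.0366
Iteration 1: beta = 0.0, y = -3.1316 + 0.0*(-3.1316 + 3.1316) = -3.1316
  grad(y) = -42.316, v = y - alpha*grad = -1.5828
  prox(v) = soft_thresh(-1.5828, 0.0253) = -1.5576
Iteration 2: beta = 0.3333, y = -1.5576 + 0.3333*(-1.5576 + 3.1316) = -1.0329
  grad(y) = -21.3291, v = y - alpha*grad = -0.2523
  prox(v) = soft_thresh(-0.2523, 0.0253) = -0.227
Iteration 3: beta = 0.5, y = -0.227 + 0.5*(-0.227 + 1.5576) = 0.4383
  grad(y) = -6.6172, v = y - alpha*grad = 0.6805
  prox(v) = soft_thresh(0.6805, 0.0253) = 0.6552
f(x_3) = 5*0.6552^2 - 11*0.6552 + 0.69*|0.6552| = -4.6087


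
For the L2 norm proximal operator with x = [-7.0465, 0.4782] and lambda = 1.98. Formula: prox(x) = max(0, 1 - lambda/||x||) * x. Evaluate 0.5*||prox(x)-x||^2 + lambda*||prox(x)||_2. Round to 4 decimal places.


Step 1: Compute ||x||.
||x|| = 7.0627
Step 2: Compute scaling factor.
scale = max(0, 1 - 1.98/7.0627) = 0.7197
Step 3: prox(x) = [-5.071, 0.3441]
||prox(x)|| = 5.0827
Step 4: Proximal objective.
0.5*||prox-x||^2 = 1.9602
lambda*||prox|| = 10.0637
Total = 12.024


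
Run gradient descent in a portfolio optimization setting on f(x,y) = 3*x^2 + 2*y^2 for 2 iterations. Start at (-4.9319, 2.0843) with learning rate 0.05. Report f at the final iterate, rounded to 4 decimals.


Gradient descent on f(x,y) = 3*x^2 + 2*y^2.
Starting point: (-4.9319, 2.0843), alpha = 0.05
Step 1: grad_x = 2*3*-4.9319 = -29.5914, grad_y = 2*2*2.0843 = 8.3372
  x_1 = -4.9319 - 0.05*-29.5914 = -3.4523
  y_1 = 2.0843 - 0.05*8.3372 = 1.6674
Step 2: grad_x = 2*3*-3.4523 = -20.714, grad_y = 2*2*1.6674 = 6.6698
  x_2 = -3.4523 - 0.05*-20.714 = -2.4166
  y_2 = 1.6674 - 0.05*6.6698 = 1.334
f(-2.4166, 1.334) = 3*(-2.4166)^2 + 2*1.334^2 = 21.0792


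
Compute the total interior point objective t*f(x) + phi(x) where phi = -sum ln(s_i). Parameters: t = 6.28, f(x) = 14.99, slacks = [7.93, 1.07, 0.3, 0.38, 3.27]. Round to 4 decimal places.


Step 1: Compute log-barrier.
ln values: [2.0707, 0.0677, -1.204, -0.9676, 1.1848]
phi = -(2.0707 + 0.0677 - 1.204 - 0.9676 + 1.1848) = -1.1515
Step 2: Compute augmented objective.
t*f(x) = 6.28*14.99 = 94.1372
Total = 94.1372 - 1.1515 = 92.9857


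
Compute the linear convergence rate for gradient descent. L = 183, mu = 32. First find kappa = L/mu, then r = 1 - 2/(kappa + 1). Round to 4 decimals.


Step 1: Compute the condition number.
kappa = L/mu = 183/32 = 5.7188
Step 2: Compute the convergence rate.
r = 1 - 2/(kappa + 1) = 1 - 2*mu/(L + mu) = (L - mu)/(L + mu) = 151/215 = 0.7023


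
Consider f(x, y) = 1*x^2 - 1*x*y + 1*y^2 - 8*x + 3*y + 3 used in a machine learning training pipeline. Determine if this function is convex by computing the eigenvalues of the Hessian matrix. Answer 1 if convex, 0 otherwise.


The Hessian of f(x,y) = 1*x^2 - 1*x*y + 1*y^2 - 8*x + 3*y + 3 is:
H = [[2, -1], [-1, 2]]
Trace = 2 + 2 = 4
Determinant = 2*2 - (-1)^2 = 3
Discriminant = (4)^2 - 4*3 = 4.0
Eigenvalues: lambda_1 = 1.0, lambda_2 = 3.0
The function is convex.

1


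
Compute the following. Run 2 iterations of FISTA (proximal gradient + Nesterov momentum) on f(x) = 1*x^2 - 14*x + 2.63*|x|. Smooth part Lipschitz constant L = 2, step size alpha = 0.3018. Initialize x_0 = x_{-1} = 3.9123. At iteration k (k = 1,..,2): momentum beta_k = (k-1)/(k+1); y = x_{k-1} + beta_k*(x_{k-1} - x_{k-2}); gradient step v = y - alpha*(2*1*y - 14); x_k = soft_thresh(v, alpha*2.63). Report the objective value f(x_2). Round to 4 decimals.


FISTA on f(x) = 1*x^2 - 14*x + 2.63*|x|
L = 2, alpha = 0.3018
Iteration 1: beta = 0.0, y = 3.9123 + 0.0*(3.9123 - 3.9123) = 3.9123
  grad(y) = -6.1754, v = y - alpha*grad = 5.776
  prox(v) = soft_thresh(5.776, 0.7937) = 4.9823
Iteration 2: beta = 0.3333, y = 4.9823 + 0.3333*(4.9823 - 3.9123) = 5.339
  grad(y) = -3.3221, v = y - alpha*grad = 6.3416
  prox(v) = soft_thresh(6.3416, 0.7937) = 5.5478
f(x_2) = 1*5.5478^2 - 14*5.5478 + 2.63*|5.5478| = -32.3004


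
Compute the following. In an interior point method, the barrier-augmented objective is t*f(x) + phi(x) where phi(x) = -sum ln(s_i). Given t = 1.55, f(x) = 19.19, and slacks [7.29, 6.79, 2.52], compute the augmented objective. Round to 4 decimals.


Step 1: Compute log-barrier.
ln values: [1.9865, 1.9155, 0.9243]
phi = -(1.9865 + 1.9155 + 0.9243) = -4.8262
Step 2: Compute augmented objective.
t*f(x) = 1.55*19.19 = 29.7445
Total = 29.7445 - 4.8262 = 24.9183


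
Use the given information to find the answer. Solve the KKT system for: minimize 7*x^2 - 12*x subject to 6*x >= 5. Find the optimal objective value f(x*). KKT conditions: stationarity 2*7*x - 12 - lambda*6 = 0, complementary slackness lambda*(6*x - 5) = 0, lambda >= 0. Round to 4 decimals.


Step 1: Try lambda = 0 (constraint inactive).
Stationarity: 2*7*x - 12 = 0
x* = 12/(2*7) = 6/7 = 0.8571 (rounded; the exact value 6/7 is used below)
Check constraint: 6*0.8571 = 5.1426 >= 5 -- satisfied.
Step 2: Compute optimal value.
f(x*) = 7*(6/7)^2 - 12*(6/7) = -5.1429


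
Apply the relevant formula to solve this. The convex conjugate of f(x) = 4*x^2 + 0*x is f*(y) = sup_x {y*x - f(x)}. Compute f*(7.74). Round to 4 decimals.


f*(y) = sup_x {y*x - a*x^2 - b*x} = sup_x {(y-b)*x - a*x^2}
FOC: (y - b) - 2a*x = 0 => x* = (y - b)/(2a)
x* = (7.74 - 0)/(2*4) = 0.9675
f*(7.74) = (y-b)^2/(4a) = (7.74 - 0)^2/(4*4)
= 59.9076/16 = 3.7442


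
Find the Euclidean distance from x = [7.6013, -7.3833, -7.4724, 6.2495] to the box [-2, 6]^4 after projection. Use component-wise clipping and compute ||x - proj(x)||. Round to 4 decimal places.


Project each component onto [-2, 6].
clip(7.6013) = 6.0, clip(-7.3833) = -2.0, clip(-7.4724) = -2.0, clip(6.2495) = 6.0
Projection = [6.0, -2.0, -2.0, 6.0]
Squared diffs: [2.5642, 28.9799, 29.9472, 0.0623]
Distance = sqrt(61.5536) = 7.8456


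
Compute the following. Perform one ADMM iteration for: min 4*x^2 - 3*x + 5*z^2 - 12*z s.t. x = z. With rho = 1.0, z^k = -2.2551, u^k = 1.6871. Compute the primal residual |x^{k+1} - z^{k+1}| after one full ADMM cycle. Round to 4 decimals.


ADMM iteration with rho = 1.0, z^k = -2.2551, u^k = 1.6871
Step 1: x-update.
Minimize 4*x^2 - 3*x + (1.0/2)*(x + 2.2551 + 1.6871)^2
FOC: (2*4 + 1.0)*x = 3 + 1.0*(-2.2551 - 1.6871)
x^{k+1} = -0.1047
Step 2: z-update.
Minimize 5*z^2 - 12*z + (1.0/2)*(-0.1047 - z + 1.6871)^2
FOC: (2*5 + 1.0)*z = 12 + 1.0*(-0.1047 + 1.6871)
z^{k+1} = 1.2348
Step 3: u-update.
u^{k+1} = 1.6871 - 0.1047 - 1.2348 = 0.3476
Step 4: Primal residual = |-0.1047 - 1.2348| = 1.3395


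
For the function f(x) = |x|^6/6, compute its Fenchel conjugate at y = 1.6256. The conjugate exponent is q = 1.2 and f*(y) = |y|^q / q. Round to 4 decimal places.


The conjugate exponent q satisfies 1/p + 1/q = 1.
p = 6, so q = 6/(6 - 1) = 1.2
|y|^q = 1.6256^1.2 = 1.7915
f*(1.6256) = 1.7915 / 1.2 = 1.4929


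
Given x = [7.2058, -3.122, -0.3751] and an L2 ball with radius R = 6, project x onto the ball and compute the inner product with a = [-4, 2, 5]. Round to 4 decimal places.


Step 1: Compute ||x|| (intermediates to 6 decimals).
||x|| = sqrt(7.2058^2 + (-3.122)^2 + (-0.3751)^2) = 7.862006
Step 2: Project.
Since ||x|| > R, scale = R/||x|| = 6/7.862006 = 0.763164, proj(x) = scale * x
proj(x) = [5.499207, -2.382598, -0.286263]
Step 3: Dot product.
a^T * proj(x) = -4*5.499207 + 2*(-2.382598) + 5*(-0.286263) = -28.1933


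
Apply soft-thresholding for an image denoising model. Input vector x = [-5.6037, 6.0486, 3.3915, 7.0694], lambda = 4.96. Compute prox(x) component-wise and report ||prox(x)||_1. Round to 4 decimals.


Soft-thresholding with lambda = 4.96:
prox(-5.6037) = sign(-5.6037)*max(|-5.6037| - 4.96, 0) = -0.6437
prox(6.0486) = sign(6.0486)*max(|6.0486| - 4.96, 0) = 1.0886
prox(3.3915) = sign(3.3915)*max(|3.3915| - 4.96, 0) = 0.0
prox(7.0694) = sign(7.0694)*max(|7.0694| - 4.96, 0) = 2.1094
prox(x) = [-0.6437, 1.0886, 0.0, 2.1094]
||prox(x)||_1 = 0.6437 + 1.0886 + 0.0 + 2.1094 = 3.8417


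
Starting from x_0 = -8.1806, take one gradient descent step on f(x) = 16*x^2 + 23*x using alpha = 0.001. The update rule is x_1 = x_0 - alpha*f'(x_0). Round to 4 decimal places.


We compute the gradient at x_0 and apply the update.
f'(x) = 32*x + 23
f'(-8.1806) = 32*-8.1806 + 23 = -238.7792
x_1 = -8.1806 - 0.001*-238.7792 = -7.9418


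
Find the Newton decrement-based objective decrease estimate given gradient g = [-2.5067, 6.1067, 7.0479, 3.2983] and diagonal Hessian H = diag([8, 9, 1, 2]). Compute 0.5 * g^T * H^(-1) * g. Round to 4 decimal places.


Step 1: H is diagonal, so H^(-1) * g = [-0.3133, 0.6785, 7.0479, 1.6492].
Step 2: g^T H^(-1) g = sum_i g_i^2 / H_ii
  = (-2.5067)^2/8 + (6.1067)^2/9 + (7.0479)^2/1 + (3.2983)^2/2
  = 0.7854 + 4.1435 + 49.6729 + 5.4394 = 60.0413
Step 3: Objective decrease = 0.5 * g^T H^(-1) g = 30.0206


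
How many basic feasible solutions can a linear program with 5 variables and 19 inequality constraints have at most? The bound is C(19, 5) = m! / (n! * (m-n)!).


Each vertex corresponds to some choice of n active constraints out of m, so the number of vertices is at most C(m, n) = m! / (n!(m-n)!).
m = 19, n = 5
Numerator: 19 * 18 * 17 * 16 * 15
Denominator: 5! = 120
C(19, 5) = 11628


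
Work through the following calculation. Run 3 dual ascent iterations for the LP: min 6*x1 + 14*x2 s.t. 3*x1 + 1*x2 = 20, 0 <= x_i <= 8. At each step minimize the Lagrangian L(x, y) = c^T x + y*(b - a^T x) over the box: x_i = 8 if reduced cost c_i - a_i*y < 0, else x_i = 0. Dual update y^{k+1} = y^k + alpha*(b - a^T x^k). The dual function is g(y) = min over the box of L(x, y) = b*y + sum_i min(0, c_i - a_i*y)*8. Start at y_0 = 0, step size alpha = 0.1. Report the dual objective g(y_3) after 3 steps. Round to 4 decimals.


Dual ascent for LP: min 6*x1 + 14*x2, 3*x1 + 1*x2 = 20, 0 <= x_i <= 8
Step 1: y^k = 0.0, reduced costs: (6.0, 14.0)
  x^k = (0.0, 0.0), subgradient = b - a^T x = 20.0
  y^{k+1} = 0.0 + 0.1*20.0 = 2.0
Step 2: y^k = 2.0, reduced costs: (0.0, 12.0)
  x^k = (0.0, 0.0), subgradient = b - a^T x = 20.0
  y^{k+1} = 2.0 + 0.1*20.0 = 4.0
Step 3: y^k = 4.0, reduced costs: (-6.0, 10.0)
  x^k = (8.0, 0.0), subgradient = b - a^T x = -4.0
  y^{k+1} = 4.0 + 0.1*-4.0 = 3.6
Dual objective at y_3 = 3.6: reduced costs (-4.8, 10.4), box minimizer x = (8.0, 0.0)
g(y_3) = b*y + (c1 - a1*y)*x1 + (c2 - a2*y)*x2 = 20*3.6 + (-4.8)*8.0 + 10.4*0.0 = 72.0 - 38.4 + 0.0 = 33.6
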